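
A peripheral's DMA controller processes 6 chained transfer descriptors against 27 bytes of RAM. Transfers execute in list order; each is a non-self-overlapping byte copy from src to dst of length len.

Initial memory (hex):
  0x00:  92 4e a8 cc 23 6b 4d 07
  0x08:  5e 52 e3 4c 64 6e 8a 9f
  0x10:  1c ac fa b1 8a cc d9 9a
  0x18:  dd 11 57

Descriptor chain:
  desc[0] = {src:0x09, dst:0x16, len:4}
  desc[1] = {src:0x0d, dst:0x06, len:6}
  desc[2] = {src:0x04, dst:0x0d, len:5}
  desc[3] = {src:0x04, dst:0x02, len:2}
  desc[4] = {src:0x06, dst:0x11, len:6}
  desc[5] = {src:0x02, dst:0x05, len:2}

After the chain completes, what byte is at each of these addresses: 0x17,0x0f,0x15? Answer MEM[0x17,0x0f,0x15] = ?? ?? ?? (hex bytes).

MEM[0x17,0x0f,0x15] = e3 6e ac

D0: mem[0x16..0x19] <- [52 e3 4c 64]
D1: mem[0x06..0x0b] <- [6e 8a 9f 1c ac fa]
D2: mem[0x0d..0x11] <- [23 6b 6e 8a 9f]
D3: mem[0x02..0x03] <- [23 6b]
D4: mem[0x11..0x16] <- [6e 8a 9f 1c ac fa]
D5: mem[0x05..0x06] <- [23 6b]
query mem[0x17]=0xe3, mem[0x0f]=0x6e, mem[0x15]=0xac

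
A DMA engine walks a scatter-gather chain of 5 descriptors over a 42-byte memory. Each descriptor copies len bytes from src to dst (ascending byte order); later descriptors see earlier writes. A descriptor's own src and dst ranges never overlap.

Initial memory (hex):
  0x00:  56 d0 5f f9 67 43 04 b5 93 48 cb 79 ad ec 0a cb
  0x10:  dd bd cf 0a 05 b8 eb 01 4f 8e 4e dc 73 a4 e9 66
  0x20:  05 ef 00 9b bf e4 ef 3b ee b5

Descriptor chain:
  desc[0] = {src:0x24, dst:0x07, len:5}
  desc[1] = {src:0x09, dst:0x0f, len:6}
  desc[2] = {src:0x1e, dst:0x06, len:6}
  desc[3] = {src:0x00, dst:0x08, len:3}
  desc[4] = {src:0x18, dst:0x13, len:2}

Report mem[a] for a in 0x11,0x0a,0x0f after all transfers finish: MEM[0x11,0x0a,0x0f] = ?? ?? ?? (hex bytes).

#0 dst[0x07+5] := {0xbf,0xe4,0xef,0x3b,0xee}
#1 dst[0x0f+6] := {0xef,0x3b,0xee,0xad,0xec,0x0a}
#2 dst[0x06+6] := {0xe9,0x66,0x05,0xef,0x00,0x9b}
#3 dst[0x08+3] := {0x56,0xd0,0x5f}
#4 dst[0x13+2] := {0x4f,0x8e}
query mem[0x11]=0xee, mem[0x0a]=0x5f, mem[0x0f]=0xef

MEM[0x11,0x0a,0x0f] = ee 5f ef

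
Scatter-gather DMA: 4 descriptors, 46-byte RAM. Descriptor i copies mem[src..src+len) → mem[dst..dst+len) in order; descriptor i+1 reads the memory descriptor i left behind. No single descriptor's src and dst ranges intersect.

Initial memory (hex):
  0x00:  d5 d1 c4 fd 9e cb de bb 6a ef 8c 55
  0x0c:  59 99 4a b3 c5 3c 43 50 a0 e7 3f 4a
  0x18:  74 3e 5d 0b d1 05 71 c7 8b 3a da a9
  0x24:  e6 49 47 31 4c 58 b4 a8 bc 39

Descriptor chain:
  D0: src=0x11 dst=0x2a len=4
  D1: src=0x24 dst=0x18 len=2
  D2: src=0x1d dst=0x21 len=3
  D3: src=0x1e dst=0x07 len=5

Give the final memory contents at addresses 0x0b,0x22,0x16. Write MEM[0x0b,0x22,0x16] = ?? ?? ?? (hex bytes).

  after D0: wrote 4B at 0x2a = 3c4350a0
  after D1: wrote 2B at 0x18 = e649
  after D2: wrote 3B at 0x21 = 0571c7
  after D3: wrote 5B at 0x07 = 71c78b0571
query mem[0x0b]=0x71, mem[0x22]=0x71, mem[0x16]=0x3f

MEM[0x0b,0x22,0x16] = 71 71 3f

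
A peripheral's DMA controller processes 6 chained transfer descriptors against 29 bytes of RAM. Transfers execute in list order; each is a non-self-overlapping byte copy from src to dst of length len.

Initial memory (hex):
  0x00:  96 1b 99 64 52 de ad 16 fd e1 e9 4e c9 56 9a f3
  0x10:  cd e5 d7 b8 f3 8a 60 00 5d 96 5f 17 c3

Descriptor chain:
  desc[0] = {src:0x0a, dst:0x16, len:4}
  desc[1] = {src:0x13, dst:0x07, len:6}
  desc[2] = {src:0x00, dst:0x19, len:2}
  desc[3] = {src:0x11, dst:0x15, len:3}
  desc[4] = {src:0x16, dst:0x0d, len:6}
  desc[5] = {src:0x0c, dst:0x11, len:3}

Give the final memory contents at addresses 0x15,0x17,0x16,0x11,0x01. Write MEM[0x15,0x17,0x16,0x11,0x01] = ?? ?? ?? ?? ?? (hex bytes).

MEM[0x15,0x17,0x16,0x11,0x01] = e5 b8 d7 c9 1b

#0 dst[0x16+4] := {0xe9,0x4e,0xc9,0x56}
#1 dst[0x07+6] := {0xb8,0xf3,0x8a,0xe9,0x4e,0xc9}
#2 dst[0x19+2] := {0x96,0x1b}
#3 dst[0x15+3] := {0xe5,0xd7,0xb8}
#4 dst[0x0d+6] := {0xd7,0xb8,0xc9,0x96,0x1b,0x17}
#5 dst[0x11+3] := {0xc9,0xd7,0xb8}
query mem[0x15]=0xe5, mem[0x17]=0xb8, mem[0x16]=0xd7, mem[0x11]=0xc9, mem[0x01]=0x1b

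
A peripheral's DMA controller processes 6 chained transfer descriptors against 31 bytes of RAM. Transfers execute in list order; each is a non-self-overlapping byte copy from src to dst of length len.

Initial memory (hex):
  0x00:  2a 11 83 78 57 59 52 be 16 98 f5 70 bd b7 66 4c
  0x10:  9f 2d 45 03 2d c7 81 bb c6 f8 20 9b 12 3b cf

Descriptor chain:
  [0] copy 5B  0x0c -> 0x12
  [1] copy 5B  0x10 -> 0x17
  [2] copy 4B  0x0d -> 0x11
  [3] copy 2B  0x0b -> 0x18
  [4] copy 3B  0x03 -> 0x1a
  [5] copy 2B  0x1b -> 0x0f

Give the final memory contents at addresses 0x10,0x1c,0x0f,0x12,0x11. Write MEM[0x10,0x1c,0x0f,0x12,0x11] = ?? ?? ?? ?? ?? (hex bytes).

D0: mem[0x12..0x16] <- [bd b7 66 4c 9f]
D1: mem[0x17..0x1b] <- [9f 2d bd b7 66]
D2: mem[0x11..0x14] <- [b7 66 4c 9f]
D3: mem[0x18..0x19] <- [70 bd]
D4: mem[0x1a..0x1c] <- [78 57 59]
D5: mem[0x0f..0x10] <- [57 59]
query mem[0x10]=0x59, mem[0x1c]=0x59, mem[0x0f]=0x57, mem[0x12]=0x66, mem[0x11]=0xb7

MEM[0x10,0x1c,0x0f,0x12,0x11] = 59 59 57 66 b7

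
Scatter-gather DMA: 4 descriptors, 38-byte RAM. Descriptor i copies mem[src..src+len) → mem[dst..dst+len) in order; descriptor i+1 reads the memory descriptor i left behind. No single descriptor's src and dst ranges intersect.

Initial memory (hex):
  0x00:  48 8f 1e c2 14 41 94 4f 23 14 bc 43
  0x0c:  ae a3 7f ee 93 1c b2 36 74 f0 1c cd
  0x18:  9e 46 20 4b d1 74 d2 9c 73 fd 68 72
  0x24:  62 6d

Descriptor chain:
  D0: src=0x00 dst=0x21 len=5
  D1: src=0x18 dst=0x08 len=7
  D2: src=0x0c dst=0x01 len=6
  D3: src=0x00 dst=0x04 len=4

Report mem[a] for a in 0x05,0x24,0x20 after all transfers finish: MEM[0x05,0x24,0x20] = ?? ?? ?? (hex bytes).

MEM[0x05,0x24,0x20] = d1 c2 73

  after D0: wrote 5B at 0x21 = 488f1ec214
  after D1: wrote 7B at 0x08 = 9e46204bd174d2
  after D2: wrote 6B at 0x01 = d174d2ee931c
  after D3: wrote 4B at 0x04 = 48d174d2
query mem[0x05]=0xd1, mem[0x24]=0xc2, mem[0x20]=0x73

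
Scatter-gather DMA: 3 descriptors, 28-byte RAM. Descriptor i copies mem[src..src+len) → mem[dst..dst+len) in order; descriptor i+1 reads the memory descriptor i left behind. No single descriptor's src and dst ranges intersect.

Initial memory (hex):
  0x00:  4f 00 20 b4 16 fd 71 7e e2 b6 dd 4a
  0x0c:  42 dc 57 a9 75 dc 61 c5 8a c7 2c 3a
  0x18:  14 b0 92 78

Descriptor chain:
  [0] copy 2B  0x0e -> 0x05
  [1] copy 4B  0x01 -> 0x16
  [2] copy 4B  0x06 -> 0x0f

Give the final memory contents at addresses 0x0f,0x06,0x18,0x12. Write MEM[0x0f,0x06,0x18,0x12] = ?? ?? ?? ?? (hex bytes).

MEM[0x0f,0x06,0x18,0x12] = a9 a9 b4 b6

D0: mem[0x05..0x06] <- [57 a9]
D1: mem[0x16..0x19] <- [00 20 b4 16]
D2: mem[0x0f..0x12] <- [a9 7e e2 b6]
query mem[0x0f]=0xa9, mem[0x06]=0xa9, mem[0x18]=0xb4, mem[0x12]=0xb6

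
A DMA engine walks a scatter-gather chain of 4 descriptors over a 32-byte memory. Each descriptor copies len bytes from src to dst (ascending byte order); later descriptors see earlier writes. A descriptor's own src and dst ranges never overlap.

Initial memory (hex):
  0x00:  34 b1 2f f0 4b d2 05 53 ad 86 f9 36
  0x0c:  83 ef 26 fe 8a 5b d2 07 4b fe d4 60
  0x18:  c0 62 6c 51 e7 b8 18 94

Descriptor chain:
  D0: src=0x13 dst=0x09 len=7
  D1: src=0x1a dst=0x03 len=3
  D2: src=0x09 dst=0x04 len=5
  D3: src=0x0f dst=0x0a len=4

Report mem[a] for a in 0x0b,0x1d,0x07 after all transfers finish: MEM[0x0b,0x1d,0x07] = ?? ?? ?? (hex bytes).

MEM[0x0b,0x1d,0x07] = 8a b8 d4

  after D0: wrote 7B at 0x09 = 074bfed460c062
  after D1: wrote 3B at 0x03 = 6c51e7
  after D2: wrote 5B at 0x04 = 074bfed460
  after D3: wrote 4B at 0x0a = 628a5bd2
query mem[0x0b]=0x8a, mem[0x1d]=0xb8, mem[0x07]=0xd4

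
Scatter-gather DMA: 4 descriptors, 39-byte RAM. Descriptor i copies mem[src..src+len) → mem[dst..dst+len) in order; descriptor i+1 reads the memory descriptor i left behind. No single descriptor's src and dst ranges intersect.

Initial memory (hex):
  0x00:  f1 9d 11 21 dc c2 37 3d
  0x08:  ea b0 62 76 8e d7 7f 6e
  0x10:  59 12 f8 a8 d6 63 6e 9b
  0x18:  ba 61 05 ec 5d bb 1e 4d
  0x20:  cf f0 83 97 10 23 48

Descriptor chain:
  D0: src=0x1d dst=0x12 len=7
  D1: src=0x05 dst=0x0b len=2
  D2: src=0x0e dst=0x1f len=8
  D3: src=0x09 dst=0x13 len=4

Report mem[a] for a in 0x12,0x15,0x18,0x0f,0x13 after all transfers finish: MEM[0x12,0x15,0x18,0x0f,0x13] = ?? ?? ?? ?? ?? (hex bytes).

MEM[0x12,0x15,0x18,0x0f,0x13] = bb c2 97 6e b0

#0 dst[0x12+7] := {0xbb,0x1e,0x4d,0xcf,0xf0,0x83,0x97}
#1 dst[0x0b+2] := {0xc2,0x37}
#2 dst[0x1f+8] := {0x7f,0x6e,0x59,0x12,0xbb,0x1e,0x4d,0xcf}
#3 dst[0x13+4] := {0xb0,0x62,0xc2,0x37}
query mem[0x12]=0xbb, mem[0x15]=0xc2, mem[0x18]=0x97, mem[0x0f]=0x6e, mem[0x13]=0xb0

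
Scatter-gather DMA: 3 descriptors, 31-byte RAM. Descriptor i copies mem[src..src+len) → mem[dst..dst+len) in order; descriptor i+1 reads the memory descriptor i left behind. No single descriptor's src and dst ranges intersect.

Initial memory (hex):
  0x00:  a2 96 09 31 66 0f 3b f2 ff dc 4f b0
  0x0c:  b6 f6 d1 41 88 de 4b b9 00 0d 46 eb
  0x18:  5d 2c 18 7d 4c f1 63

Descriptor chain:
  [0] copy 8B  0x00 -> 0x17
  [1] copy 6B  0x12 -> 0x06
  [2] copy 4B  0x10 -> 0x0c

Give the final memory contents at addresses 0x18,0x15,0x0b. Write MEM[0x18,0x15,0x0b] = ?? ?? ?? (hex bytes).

MEM[0x18,0x15,0x0b] = 96 0d a2

#0 dst[0x17+8] := {0xa2,0x96,0x09,0x31,0x66,0x0f,0x3b,0xf2}
#1 dst[0x06+6] := {0x4b,0xb9,0x00,0x0d,0x46,0xa2}
#2 dst[0x0c+4] := {0x88,0xde,0x4b,0xb9}
query mem[0x18]=0x96, mem[0x15]=0x0d, mem[0x0b]=0xa2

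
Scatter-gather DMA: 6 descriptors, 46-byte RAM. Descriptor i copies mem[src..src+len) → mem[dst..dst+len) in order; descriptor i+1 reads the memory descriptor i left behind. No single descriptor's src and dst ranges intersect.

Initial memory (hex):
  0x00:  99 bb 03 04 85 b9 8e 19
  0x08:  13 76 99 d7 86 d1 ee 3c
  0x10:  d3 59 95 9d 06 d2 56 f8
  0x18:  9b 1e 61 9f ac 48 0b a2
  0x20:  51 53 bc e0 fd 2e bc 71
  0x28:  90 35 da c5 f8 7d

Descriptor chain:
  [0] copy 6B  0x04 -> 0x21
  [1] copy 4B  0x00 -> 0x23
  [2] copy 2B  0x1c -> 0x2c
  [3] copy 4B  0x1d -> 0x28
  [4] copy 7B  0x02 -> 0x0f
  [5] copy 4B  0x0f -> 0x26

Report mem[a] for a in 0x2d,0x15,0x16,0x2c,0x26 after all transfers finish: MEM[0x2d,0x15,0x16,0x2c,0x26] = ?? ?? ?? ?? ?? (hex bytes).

#0 dst[0x21+6] := {0x85,0xb9,0x8e,0x19,0x13,0x76}
#1 dst[0x23+4] := {0x99,0xbb,0x03,0x04}
#2 dst[0x2c+2] := {0xac,0x48}
#3 dst[0x28+4] := {0x48,0x0b,0xa2,0x51}
#4 dst[0x0f+7] := {0x03,0x04,0x85,0xb9,0x8e,0x19,0x13}
#5 dst[0x26+4] := {0x03,0x04,0x85,0xb9}
query mem[0x2d]=0x48, mem[0x15]=0x13, mem[0x16]=0x56, mem[0x2c]=0xac, mem[0x26]=0x03

MEM[0x2d,0x15,0x16,0x2c,0x26] = 48 13 56 ac 03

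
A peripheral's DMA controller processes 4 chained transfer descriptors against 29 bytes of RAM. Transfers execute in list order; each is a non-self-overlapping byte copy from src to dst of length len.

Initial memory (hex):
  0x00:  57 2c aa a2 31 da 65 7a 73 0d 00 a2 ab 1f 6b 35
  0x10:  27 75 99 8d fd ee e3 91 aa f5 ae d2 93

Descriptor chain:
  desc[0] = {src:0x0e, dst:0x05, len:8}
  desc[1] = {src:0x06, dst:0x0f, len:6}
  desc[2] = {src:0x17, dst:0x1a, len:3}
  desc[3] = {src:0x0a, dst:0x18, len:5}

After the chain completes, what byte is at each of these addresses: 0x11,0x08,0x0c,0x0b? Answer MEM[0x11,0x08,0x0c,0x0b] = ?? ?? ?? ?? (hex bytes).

D0: mem[0x05..0x0c] <- [6b 35 27 75 99 8d fd ee]
D1: mem[0x0f..0x14] <- [35 27 75 99 8d fd]
D2: mem[0x1a..0x1c] <- [91 aa f5]
D3: mem[0x18..0x1c] <- [8d fd ee 1f 6b]
query mem[0x11]=0x75, mem[0x08]=0x75, mem[0x0c]=0xee, mem[0x0b]=0xfd

MEM[0x11,0x08,0x0c,0x0b] = 75 75 ee fd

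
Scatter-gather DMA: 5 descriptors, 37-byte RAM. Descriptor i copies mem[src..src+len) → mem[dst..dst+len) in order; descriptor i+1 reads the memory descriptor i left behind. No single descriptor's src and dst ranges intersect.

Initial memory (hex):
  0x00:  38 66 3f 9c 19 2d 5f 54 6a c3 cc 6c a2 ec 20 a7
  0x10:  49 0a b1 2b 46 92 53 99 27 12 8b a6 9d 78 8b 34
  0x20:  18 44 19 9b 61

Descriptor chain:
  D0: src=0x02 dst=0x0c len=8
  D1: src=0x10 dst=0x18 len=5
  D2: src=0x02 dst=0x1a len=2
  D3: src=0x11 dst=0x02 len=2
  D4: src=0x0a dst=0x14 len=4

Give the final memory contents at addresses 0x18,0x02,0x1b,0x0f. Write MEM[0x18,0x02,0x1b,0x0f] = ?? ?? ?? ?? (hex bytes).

[0] 0x02->0x0c len=8 : 3f 9c 19 2d 5f 54 6a c3
[1] 0x10->0x18 len=5 : 5f 54 6a c3 46
[2] 0x02->0x1a len=2 : 3f 9c
[3] 0x11->0x02 len=2 : 54 6a
[4] 0x0a->0x14 len=4 : cc 6c 3f 9c
query mem[0x18]=0x5f, mem[0x02]=0x54, mem[0x1b]=0x9c, mem[0x0f]=0x2d

MEM[0x18,0x02,0x1b,0x0f] = 5f 54 9c 2d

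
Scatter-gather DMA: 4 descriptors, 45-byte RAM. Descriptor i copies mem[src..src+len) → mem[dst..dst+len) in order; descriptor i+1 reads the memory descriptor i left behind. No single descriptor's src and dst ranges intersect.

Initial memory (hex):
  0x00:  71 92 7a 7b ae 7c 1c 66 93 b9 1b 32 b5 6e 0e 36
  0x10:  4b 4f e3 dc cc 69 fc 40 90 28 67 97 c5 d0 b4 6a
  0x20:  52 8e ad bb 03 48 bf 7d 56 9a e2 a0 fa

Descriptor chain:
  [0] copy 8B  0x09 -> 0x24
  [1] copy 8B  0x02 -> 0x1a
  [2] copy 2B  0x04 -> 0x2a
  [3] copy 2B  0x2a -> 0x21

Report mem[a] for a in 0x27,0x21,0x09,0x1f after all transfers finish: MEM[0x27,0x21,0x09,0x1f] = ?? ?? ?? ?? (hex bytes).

D0: mem[0x24..0x2b] <- [b9 1b 32 b5 6e 0e 36 4b]
D1: mem[0x1a..0x21] <- [7a 7b ae 7c 1c 66 93 b9]
D2: mem[0x2a..0x2b] <- [ae 7c]
D3: mem[0x21..0x22] <- [ae 7c]
query mem[0x27]=0xb5, mem[0x21]=0xae, mem[0x09]=0xb9, mem[0x1f]=0x66

MEM[0x27,0x21,0x09,0x1f] = b5 ae b9 66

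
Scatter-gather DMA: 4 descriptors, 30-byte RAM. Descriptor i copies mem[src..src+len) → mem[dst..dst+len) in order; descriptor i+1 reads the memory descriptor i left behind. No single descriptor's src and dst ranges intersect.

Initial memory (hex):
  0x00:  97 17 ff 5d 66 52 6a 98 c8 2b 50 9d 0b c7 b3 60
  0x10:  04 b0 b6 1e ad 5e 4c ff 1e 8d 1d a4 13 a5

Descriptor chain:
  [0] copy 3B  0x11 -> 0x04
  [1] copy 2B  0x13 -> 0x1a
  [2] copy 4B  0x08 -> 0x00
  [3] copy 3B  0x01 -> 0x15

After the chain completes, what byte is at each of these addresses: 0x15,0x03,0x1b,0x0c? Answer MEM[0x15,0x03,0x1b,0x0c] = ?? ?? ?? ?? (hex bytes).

MEM[0x15,0x03,0x1b,0x0c] = 2b 9d ad 0b

D0: mem[0x04..0x06] <- [b0 b6 1e]
D1: mem[0x1a..0x1b] <- [1e ad]
D2: mem[0x00..0x03] <- [c8 2b 50 9d]
D3: mem[0x15..0x17] <- [2b 50 9d]
query mem[0x15]=0x2b, mem[0x03]=0x9d, mem[0x1b]=0xad, mem[0x0c]=0x0b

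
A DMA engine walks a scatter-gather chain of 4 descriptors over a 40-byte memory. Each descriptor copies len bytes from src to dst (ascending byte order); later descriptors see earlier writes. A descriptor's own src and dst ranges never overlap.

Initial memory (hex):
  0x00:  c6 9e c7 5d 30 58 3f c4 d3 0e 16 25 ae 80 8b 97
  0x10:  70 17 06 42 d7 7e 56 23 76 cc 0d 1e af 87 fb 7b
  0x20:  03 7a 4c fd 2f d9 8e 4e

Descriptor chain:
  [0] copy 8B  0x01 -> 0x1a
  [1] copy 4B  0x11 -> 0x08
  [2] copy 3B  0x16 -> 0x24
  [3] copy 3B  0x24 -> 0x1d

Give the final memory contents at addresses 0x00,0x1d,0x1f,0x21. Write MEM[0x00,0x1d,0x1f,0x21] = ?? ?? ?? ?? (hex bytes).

MEM[0x00,0x1d,0x1f,0x21] = c6 56 76 d3

#0 dst[0x1a+8] := {0x9e,0xc7,0x5d,0x30,0x58,0x3f,0xc4,0xd3}
#1 dst[0x08+4] := {0x17,0x06,0x42,0xd7}
#2 dst[0x24+3] := {0x56,0x23,0x76}
#3 dst[0x1d+3] := {0x56,0x23,0x76}
query mem[0x00]=0xc6, mem[0x1d]=0x56, mem[0x1f]=0x76, mem[0x21]=0xd3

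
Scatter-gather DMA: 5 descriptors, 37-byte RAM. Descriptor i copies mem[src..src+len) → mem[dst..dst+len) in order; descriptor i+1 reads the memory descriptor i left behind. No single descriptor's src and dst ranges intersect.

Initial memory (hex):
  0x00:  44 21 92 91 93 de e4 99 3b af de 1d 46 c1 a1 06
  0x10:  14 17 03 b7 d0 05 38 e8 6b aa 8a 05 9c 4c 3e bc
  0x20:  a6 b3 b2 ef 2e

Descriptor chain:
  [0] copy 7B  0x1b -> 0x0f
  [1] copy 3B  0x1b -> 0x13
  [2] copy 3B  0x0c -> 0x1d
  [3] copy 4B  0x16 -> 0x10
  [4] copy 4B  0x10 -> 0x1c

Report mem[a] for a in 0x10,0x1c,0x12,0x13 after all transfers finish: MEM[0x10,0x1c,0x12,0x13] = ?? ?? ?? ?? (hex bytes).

D0: mem[0x0f..0x15] <- [05 9c 4c 3e bc a6 b3]
D1: mem[0x13..0x15] <- [05 9c 4c]
D2: mem[0x1d..0x1f] <- [46 c1 a1]
D3: mem[0x10..0x13] <- [38 e8 6b aa]
D4: mem[0x1c..0x1f] <- [38 e8 6b aa]
query mem[0x10]=0x38, mem[0x1c]=0x38, mem[0x12]=0x6b, mem[0x13]=0xaa

MEM[0x10,0x1c,0x12,0x13] = 38 38 6b aa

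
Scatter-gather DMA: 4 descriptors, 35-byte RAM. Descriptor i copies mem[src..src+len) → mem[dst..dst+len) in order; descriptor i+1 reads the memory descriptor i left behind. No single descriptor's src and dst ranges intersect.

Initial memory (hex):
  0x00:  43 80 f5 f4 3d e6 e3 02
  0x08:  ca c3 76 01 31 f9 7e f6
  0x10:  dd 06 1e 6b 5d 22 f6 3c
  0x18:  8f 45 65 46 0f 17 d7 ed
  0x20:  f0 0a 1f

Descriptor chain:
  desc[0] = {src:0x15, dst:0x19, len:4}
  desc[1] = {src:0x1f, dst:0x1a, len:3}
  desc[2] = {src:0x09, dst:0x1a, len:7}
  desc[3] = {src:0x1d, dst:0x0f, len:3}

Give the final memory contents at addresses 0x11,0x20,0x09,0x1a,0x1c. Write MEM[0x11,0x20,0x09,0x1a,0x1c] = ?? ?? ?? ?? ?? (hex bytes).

#0 dst[0x19+4] := {0x22,0xf6,0x3c,0x8f}
#1 dst[0x1a+3] := {0xed,0xf0,0x0a}
#2 dst[0x1a+7] := {0xc3,0x76,0x01,0x31,0xf9,0x7e,0xf6}
#3 dst[0x0f+3] := {0x31,0xf9,0x7e}
query mem[0x11]=0x7e, mem[0x20]=0xf6, mem[0x09]=0xc3, mem[0x1a]=0xc3, mem[0x1c]=0x01

MEM[0x11,0x20,0x09,0x1a,0x1c] = 7e f6 c3 c3 01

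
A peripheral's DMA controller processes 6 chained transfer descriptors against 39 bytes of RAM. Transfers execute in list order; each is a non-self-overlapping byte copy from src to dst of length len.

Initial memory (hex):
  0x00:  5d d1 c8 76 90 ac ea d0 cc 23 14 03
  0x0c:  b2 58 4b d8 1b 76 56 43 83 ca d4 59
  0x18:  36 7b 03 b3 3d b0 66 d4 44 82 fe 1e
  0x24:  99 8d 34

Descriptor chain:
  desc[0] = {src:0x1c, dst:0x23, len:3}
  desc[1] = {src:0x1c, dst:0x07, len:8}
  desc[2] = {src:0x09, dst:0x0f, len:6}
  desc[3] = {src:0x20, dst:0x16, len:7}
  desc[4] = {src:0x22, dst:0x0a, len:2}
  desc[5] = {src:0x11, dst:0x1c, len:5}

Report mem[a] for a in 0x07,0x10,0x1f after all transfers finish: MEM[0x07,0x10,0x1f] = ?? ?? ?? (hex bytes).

[0] 0x1c->0x23 len=3 : 3d b0 66
[1] 0x1c->0x07 len=8 : 3d b0 66 d4 44 82 fe 3d
[2] 0x09->0x0f len=6 : 66 d4 44 82 fe 3d
[3] 0x20->0x16 len=7 : 44 82 fe 3d b0 66 34
[4] 0x22->0x0a len=2 : fe 3d
[5] 0x11->0x1c len=5 : 44 82 fe 3d ca
query mem[0x07]=0x3d, mem[0x10]=0xd4, mem[0x1f]=0x3d

MEM[0x07,0x10,0x1f] = 3d d4 3d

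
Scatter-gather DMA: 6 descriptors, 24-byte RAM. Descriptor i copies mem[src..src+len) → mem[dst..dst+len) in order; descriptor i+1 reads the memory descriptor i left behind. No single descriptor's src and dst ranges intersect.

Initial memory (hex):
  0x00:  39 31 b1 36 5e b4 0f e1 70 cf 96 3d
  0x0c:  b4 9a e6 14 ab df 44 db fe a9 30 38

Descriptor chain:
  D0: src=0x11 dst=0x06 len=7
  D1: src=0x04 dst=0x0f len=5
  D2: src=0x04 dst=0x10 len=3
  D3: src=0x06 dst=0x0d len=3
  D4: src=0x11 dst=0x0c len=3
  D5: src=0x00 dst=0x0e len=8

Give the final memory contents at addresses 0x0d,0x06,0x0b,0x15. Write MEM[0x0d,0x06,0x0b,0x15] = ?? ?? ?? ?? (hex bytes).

D0: mem[0x06..0x0c] <- [df 44 db fe a9 30 38]
D1: mem[0x0f..0x13] <- [5e b4 df 44 db]
D2: mem[0x10..0x12] <- [5e b4 df]
D3: mem[0x0d..0x0f] <- [df 44 db]
D4: mem[0x0c..0x0e] <- [b4 df db]
D5: mem[0x0e..0x15] <- [39 31 b1 36 5e b4 df 44]
query mem[0x0d]=0xdf, mem[0x06]=0xdf, mem[0x0b]=0x30, mem[0x15]=0x44

MEM[0x0d,0x06,0x0b,0x15] = df df 30 44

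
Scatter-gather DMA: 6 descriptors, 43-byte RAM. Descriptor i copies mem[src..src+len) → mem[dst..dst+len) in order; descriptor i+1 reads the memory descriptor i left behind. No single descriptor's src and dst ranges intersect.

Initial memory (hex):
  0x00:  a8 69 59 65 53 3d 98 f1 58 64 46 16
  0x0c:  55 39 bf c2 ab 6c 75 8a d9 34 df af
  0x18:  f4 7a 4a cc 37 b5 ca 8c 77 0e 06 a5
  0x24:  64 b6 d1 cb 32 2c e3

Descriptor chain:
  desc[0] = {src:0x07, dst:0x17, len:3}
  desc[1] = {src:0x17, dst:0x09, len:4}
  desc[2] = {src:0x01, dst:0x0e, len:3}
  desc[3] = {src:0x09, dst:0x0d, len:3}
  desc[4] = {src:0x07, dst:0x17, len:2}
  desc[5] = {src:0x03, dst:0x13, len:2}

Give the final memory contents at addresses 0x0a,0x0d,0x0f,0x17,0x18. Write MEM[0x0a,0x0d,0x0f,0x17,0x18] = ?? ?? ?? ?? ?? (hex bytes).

MEM[0x0a,0x0d,0x0f,0x17,0x18] = 58 f1 64 f1 58

#0 dst[0x17+3] := {0xf1,0x58,0x64}
#1 dst[0x09+4] := {0xf1,0x58,0x64,0x4a}
#2 dst[0x0e+3] := {0x69,0x59,0x65}
#3 dst[0x0d+3] := {0xf1,0x58,0x64}
#4 dst[0x17+2] := {0xf1,0x58}
#5 dst[0x13+2] := {0x65,0x53}
query mem[0x0a]=0x58, mem[0x0d]=0xf1, mem[0x0f]=0x64, mem[0x17]=0xf1, mem[0x18]=0x58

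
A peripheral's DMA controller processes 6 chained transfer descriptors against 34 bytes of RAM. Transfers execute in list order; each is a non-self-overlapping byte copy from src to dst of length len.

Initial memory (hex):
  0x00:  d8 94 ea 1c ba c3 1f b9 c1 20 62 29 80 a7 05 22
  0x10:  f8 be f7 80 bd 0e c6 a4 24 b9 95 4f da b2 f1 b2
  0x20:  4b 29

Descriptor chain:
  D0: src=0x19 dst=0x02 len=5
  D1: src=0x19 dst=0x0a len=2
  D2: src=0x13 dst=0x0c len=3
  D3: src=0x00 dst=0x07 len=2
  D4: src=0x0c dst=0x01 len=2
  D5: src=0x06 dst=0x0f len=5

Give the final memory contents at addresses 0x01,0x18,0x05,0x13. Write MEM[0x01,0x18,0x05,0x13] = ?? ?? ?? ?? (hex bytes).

MEM[0x01,0x18,0x05,0x13] = 80 24 da b9

[0] 0x19->0x02 len=5 : b9 95 4f da b2
[1] 0x19->0x0a len=2 : b9 95
[2] 0x13->0x0c len=3 : 80 bd 0e
[3] 0x00->0x07 len=2 : d8 94
[4] 0x0c->0x01 len=2 : 80 bd
[5] 0x06->0x0f len=5 : b2 d8 94 20 b9
query mem[0x01]=0x80, mem[0x18]=0x24, mem[0x05]=0xda, mem[0x13]=0xb9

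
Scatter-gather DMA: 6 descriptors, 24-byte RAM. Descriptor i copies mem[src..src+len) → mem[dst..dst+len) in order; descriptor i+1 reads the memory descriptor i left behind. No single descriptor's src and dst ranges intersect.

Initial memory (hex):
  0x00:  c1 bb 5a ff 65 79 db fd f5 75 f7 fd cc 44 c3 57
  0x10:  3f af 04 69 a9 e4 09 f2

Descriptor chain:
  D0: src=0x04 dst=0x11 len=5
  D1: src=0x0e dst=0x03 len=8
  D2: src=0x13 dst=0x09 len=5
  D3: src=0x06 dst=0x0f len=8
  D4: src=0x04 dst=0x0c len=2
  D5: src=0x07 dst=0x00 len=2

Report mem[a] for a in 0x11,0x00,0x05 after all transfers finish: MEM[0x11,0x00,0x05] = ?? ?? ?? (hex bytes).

MEM[0x11,0x00,0x05] = db 79 3f

  after D0: wrote 5B at 0x11 = 6579dbfdf5
  after D1: wrote 8B at 0x03 = c3573f6579dbfdf5
  after D2: wrote 5B at 0x09 = dbfdf509f2
  after D3: wrote 8B at 0x0f = 6579dbdbfdf509f2
  after D4: wrote 2B at 0x0c = 573f
  after D5: wrote 2B at 0x00 = 79db
query mem[0x11]=0xdb, mem[0x00]=0x79, mem[0x05]=0x3f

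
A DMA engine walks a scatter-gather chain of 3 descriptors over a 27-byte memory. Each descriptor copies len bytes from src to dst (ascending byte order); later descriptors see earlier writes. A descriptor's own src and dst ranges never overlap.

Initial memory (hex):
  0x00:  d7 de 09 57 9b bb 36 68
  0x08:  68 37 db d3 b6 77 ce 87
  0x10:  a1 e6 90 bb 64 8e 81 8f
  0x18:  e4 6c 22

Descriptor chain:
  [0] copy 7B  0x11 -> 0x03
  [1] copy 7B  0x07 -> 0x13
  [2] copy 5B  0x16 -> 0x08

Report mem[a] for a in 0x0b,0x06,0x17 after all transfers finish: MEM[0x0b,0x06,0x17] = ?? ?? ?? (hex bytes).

#0 dst[0x03+7] := {0xe6,0x90,0xbb,0x64,0x8e,0x81,0x8f}
#1 dst[0x13+7] := {0x8e,0x81,0x8f,0xdb,0xd3,0xb6,0x77}
#2 dst[0x08+5] := {0xdb,0xd3,0xb6,0x77,0x22}
query mem[0x0b]=0x77, mem[0x06]=0x64, mem[0x17]=0xd3

MEM[0x0b,0x06,0x17] = 77 64 d3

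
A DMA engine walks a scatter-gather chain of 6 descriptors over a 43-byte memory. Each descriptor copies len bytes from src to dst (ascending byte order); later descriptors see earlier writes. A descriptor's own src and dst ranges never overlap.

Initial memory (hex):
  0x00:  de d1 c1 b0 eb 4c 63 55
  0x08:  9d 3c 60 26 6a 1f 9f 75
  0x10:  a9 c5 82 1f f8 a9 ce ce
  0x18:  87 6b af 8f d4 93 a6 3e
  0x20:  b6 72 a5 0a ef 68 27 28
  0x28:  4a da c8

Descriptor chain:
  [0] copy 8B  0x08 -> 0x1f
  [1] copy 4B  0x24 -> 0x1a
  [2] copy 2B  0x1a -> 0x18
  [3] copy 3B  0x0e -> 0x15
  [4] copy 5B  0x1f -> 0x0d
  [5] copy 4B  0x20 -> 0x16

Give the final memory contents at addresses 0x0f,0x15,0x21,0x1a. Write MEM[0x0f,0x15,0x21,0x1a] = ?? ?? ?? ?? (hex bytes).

D0: mem[0x1f..0x26] <- [9d 3c 60 26 6a 1f 9f 75]
D1: mem[0x1a..0x1d] <- [1f 9f 75 28]
D2: mem[0x18..0x19] <- [1f 9f]
D3: mem[0x15..0x17] <- [9f 75 a9]
D4: mem[0x0d..0x11] <- [9d 3c 60 26 6a]
D5: mem[0x16..0x19] <- [3c 60 26 6a]
query mem[0x0f]=0x60, mem[0x15]=0x9f, mem[0x21]=0x60, mem[0x1a]=0x1f

MEM[0x0f,0x15,0x21,0x1a] = 60 9f 60 1f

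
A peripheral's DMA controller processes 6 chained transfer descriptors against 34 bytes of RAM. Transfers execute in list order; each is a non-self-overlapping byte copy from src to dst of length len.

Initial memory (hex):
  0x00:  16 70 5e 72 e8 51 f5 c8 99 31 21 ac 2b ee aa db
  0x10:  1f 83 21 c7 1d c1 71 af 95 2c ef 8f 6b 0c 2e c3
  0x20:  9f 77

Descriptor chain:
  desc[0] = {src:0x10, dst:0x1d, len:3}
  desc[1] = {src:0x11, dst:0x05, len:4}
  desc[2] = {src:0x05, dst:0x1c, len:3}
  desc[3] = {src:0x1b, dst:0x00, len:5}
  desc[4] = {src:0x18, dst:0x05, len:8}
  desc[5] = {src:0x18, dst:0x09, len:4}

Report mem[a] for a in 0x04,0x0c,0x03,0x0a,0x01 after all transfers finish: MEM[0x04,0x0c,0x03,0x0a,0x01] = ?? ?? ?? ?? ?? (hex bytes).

MEM[0x04,0x0c,0x03,0x0a,0x01] = 21 8f c7 2c 83

D0: mem[0x1d..0x1f] <- [1f 83 21]
D1: mem[0x05..0x08] <- [83 21 c7 1d]
D2: mem[0x1c..0x1e] <- [83 21 c7]
D3: mem[0x00..0x04] <- [8f 83 21 c7 21]
D4: mem[0x05..0x0c] <- [95 2c ef 8f 83 21 c7 21]
D5: mem[0x09..0x0c] <- [95 2c ef 8f]
query mem[0x04]=0x21, mem[0x0c]=0x8f, mem[0x03]=0xc7, mem[0x0a]=0x2c, mem[0x01]=0x83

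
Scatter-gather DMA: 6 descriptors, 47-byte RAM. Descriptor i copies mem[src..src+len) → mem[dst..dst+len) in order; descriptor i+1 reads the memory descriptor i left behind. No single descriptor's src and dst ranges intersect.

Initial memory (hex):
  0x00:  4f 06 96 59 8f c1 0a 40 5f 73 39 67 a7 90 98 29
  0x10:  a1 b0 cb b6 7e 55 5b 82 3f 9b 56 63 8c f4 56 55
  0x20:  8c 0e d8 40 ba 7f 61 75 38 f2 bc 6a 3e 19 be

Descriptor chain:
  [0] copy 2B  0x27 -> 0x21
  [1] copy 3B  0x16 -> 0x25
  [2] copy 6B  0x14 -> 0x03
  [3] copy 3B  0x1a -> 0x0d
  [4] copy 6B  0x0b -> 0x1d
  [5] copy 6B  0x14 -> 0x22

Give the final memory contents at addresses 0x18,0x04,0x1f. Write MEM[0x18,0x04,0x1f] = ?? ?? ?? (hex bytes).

MEM[0x18,0x04,0x1f] = 3f 55 56

#0 dst[0x21+2] := {0x75,0x38}
#1 dst[0x25+3] := {0x5b,0x82,0x3f}
#2 dst[0x03+6] := {0x7e,0x55,0x5b,0x82,0x3f,0x9b}
#3 dst[0x0d+3] := {0x56,0x63,0x8c}
#4 dst[0x1d+6] := {0x67,0xa7,0x56,0x63,0x8c,0xa1}
#5 dst[0x22+6] := {0x7e,0x55,0x5b,0x82,0x3f,0x9b}
query mem[0x18]=0x3f, mem[0x04]=0x55, mem[0x1f]=0x56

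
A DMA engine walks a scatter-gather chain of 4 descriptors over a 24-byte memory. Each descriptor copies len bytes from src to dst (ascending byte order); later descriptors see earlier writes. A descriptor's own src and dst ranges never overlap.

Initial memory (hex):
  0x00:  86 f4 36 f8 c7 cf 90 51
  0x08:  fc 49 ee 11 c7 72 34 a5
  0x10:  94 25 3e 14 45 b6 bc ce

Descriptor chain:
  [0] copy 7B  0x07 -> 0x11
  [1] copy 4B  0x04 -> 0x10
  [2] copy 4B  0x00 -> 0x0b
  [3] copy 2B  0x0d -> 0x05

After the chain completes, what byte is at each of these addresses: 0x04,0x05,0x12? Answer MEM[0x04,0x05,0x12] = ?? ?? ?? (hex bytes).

MEM[0x04,0x05,0x12] = c7 36 90

  after D0: wrote 7B at 0x11 = 51fc49ee11c772
  after D1: wrote 4B at 0x10 = c7cf9051
  after D2: wrote 4B at 0x0b = 86f436f8
  after D3: wrote 2B at 0x05 = 36f8
query mem[0x04]=0xc7, mem[0x05]=0x36, mem[0x12]=0x90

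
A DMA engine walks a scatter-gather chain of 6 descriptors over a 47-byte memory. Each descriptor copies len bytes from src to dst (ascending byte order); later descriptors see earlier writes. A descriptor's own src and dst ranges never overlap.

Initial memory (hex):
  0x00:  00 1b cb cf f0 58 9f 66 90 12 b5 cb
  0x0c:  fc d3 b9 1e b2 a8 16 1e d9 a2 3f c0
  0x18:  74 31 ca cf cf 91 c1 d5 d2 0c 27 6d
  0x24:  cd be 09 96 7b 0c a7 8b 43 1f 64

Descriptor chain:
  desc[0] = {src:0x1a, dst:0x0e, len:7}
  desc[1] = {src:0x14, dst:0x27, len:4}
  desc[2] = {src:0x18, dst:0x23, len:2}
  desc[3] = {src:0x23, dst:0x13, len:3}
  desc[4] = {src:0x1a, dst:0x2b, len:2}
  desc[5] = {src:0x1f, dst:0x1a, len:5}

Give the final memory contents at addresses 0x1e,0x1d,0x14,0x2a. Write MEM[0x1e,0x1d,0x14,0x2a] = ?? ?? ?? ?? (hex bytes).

MEM[0x1e,0x1d,0x14,0x2a] = 74 27 31 c0

D0: mem[0x0e..0x14] <- [ca cf cf 91 c1 d5 d2]
D1: mem[0x27..0x2a] <- [d2 a2 3f c0]
D2: mem[0x23..0x24] <- [74 31]
D3: mem[0x13..0x15] <- [74 31 be]
D4: mem[0x2b..0x2c] <- [ca cf]
D5: mem[0x1a..0x1e] <- [d5 d2 0c 27 74]
query mem[0x1e]=0x74, mem[0x1d]=0x27, mem[0x14]=0x31, mem[0x2a]=0xc0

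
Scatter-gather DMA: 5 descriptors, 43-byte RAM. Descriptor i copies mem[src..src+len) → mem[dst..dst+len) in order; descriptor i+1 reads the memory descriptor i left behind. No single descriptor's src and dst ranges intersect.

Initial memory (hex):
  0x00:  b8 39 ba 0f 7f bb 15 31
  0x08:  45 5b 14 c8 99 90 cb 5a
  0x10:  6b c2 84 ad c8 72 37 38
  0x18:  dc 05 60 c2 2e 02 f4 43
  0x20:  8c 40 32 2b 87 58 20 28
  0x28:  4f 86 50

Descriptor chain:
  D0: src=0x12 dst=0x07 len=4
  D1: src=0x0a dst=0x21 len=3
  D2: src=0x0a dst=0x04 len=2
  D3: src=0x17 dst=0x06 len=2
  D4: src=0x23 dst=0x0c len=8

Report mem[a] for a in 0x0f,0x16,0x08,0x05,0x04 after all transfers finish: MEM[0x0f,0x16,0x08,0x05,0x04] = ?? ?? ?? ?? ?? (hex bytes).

#0 dst[0x07+4] := {0x84,0xad,0xc8,0x72}
#1 dst[0x21+3] := {0x72,0xc8,0x99}
#2 dst[0x04+2] := {0x72,0xc8}
#3 dst[0x06+2] := {0x38,0xdc}
#4 dst[0x0c+8] := {0x99,0x87,0x58,0x20,0x28,0x4f,0x86,0x50}
query mem[0x0f]=0x20, mem[0x16]=0x37, mem[0x08]=0xad, mem[0x05]=0xc8, mem[0x04]=0x72

MEM[0x0f,0x16,0x08,0x05,0x04] = 20 37 ad c8 72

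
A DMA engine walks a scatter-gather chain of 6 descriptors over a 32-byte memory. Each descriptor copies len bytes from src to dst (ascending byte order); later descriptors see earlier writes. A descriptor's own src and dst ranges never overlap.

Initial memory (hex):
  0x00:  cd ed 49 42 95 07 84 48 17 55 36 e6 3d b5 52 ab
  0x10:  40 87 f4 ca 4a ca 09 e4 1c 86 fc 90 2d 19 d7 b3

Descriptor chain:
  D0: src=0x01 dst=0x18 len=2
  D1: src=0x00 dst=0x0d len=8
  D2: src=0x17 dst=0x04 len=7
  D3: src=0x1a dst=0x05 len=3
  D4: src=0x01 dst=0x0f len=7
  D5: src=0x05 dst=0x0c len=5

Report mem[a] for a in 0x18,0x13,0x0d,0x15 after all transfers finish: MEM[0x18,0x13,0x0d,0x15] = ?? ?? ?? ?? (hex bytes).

MEM[0x18,0x13,0x0d,0x15] = ed fc 90 2d

[0] 0x01->0x18 len=2 : ed 49
[1] 0x00->0x0d len=8 : cd ed 49 42 95 07 84 48
[2] 0x17->0x04 len=7 : e4 ed 49 fc 90 2d 19
[3] 0x1a->0x05 len=3 : fc 90 2d
[4] 0x01->0x0f len=7 : ed 49 42 e4 fc 90 2d
[5] 0x05->0x0c len=5 : fc 90 2d 90 2d
query mem[0x18]=0xed, mem[0x13]=0xfc, mem[0x0d]=0x90, mem[0x15]=0x2d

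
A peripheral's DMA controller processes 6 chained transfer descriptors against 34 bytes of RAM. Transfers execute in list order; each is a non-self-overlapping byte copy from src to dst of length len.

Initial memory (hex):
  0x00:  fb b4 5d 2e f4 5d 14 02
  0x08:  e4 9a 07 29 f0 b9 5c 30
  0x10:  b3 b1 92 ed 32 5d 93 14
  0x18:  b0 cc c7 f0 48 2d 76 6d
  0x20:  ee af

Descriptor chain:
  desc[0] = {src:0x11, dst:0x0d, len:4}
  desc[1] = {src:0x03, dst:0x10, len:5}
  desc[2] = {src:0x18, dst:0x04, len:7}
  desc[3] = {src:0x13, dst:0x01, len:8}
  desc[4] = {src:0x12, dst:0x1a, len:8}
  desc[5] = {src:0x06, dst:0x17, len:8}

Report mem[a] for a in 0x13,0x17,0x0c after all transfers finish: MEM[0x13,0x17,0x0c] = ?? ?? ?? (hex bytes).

D0: mem[0x0d..0x10] <- [b1 92 ed 32]
D1: mem[0x10..0x14] <- [2e f4 5d 14 02]
D2: mem[0x04..0x0a] <- [b0 cc c7 f0 48 2d 76]
D3: mem[0x01..0x08] <- [14 02 5d 93 14 b0 cc c7]
D4: mem[0x1a..0x21] <- [5d 14 02 5d 93 14 b0 cc]
D5: mem[0x17..0x1e] <- [b0 cc c7 2d 76 29 f0 b1]
query mem[0x13]=0x14, mem[0x17]=0xb0, mem[0x0c]=0xf0

MEM[0x13,0x17,0x0c] = 14 b0 f0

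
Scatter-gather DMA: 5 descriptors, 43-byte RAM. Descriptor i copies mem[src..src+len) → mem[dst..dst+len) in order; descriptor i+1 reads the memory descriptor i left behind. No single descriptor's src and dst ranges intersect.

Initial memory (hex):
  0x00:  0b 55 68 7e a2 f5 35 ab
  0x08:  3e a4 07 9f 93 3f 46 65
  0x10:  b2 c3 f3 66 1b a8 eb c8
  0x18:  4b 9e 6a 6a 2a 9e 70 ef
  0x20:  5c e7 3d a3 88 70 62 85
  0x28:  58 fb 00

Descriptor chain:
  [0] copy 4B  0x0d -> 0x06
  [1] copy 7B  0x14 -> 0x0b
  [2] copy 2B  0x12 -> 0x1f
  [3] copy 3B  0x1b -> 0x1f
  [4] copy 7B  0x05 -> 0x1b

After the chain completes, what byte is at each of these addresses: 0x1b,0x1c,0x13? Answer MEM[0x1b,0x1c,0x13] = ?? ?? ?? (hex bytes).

D0: mem[0x06..0x09] <- [3f 46 65 b2]
D1: mem[0x0b..0x11] <- [1b a8 eb c8 4b 9e 6a]
D2: mem[0x1f..0x20] <- [f3 66]
D3: mem[0x1f..0x21] <- [6a 2a 9e]
D4: mem[0x1b..0x21] <- [f5 3f 46 65 b2 07 1b]
query mem[0x1b]=0xf5, mem[0x1c]=0x3f, mem[0x13]=0x66

MEM[0x1b,0x1c,0x13] = f5 3f 66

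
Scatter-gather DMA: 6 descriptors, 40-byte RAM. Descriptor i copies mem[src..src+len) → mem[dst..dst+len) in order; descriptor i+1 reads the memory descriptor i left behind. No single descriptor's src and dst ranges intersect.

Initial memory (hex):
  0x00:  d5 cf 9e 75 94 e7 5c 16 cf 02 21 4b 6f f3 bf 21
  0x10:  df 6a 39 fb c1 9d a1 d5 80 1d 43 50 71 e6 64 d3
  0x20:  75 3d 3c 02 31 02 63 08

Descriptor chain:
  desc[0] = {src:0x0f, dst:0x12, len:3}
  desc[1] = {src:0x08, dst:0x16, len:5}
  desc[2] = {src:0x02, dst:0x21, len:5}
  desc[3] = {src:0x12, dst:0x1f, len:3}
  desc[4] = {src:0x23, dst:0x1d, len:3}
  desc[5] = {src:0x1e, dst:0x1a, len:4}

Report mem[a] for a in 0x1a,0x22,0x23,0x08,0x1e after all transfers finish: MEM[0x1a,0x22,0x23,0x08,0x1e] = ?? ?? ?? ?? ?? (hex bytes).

MEM[0x1a,0x22,0x23,0x08,0x1e] = e7 75 94 cf e7

#0 dst[0x12+3] := {0x21,0xdf,0x6a}
#1 dst[0x16+5] := {0xcf,0x02,0x21,0x4b,0x6f}
#2 dst[0x21+5] := {0x9e,0x75,0x94,0xe7,0x5c}
#3 dst[0x1f+3] := {0x21,0xdf,0x6a}
#4 dst[0x1d+3] := {0x94,0xe7,0x5c}
#5 dst[0x1a+4] := {0xe7,0x5c,0xdf,0x6a}
query mem[0x1a]=0xe7, mem[0x22]=0x75, mem[0x23]=0x94, mem[0x08]=0xcf, mem[0x1e]=0xe7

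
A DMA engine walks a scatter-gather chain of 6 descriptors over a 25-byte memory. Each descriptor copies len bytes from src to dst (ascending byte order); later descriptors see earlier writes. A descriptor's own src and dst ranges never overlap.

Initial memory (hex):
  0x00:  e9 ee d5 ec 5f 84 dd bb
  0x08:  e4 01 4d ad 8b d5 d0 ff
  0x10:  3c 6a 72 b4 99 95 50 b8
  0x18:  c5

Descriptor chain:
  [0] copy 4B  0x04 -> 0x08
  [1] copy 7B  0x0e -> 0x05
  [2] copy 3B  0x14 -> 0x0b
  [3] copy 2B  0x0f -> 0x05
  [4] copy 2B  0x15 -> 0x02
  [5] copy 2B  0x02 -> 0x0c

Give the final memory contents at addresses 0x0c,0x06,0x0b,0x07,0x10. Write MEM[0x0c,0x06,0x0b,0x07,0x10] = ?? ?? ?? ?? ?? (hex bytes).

MEM[0x0c,0x06,0x0b,0x07,0x10] = 95 3c 99 3c 3c

  after D0: wrote 4B at 0x08 = 5f84ddbb
  after D1: wrote 7B at 0x05 = d0ff3c6a72b499
  after D2: wrote 3B at 0x0b = 999550
  after D3: wrote 2B at 0x05 = ff3c
  after D4: wrote 2B at 0x02 = 9550
  after D5: wrote 2B at 0x0c = 9550
query mem[0x0c]=0x95, mem[0x06]=0x3c, mem[0x0b]=0x99, mem[0x07]=0x3c, mem[0x10]=0x3c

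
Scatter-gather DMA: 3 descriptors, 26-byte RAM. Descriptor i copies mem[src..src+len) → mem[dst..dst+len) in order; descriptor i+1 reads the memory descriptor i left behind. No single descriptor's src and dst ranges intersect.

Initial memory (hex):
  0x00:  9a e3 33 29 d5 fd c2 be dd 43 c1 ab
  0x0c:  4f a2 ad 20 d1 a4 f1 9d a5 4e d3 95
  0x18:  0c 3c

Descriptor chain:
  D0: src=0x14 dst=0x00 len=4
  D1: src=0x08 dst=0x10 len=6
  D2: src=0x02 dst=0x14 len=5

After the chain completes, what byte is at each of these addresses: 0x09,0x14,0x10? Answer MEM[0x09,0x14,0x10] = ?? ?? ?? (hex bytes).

[0] 0x14->0x00 len=4 : a5 4e d3 95
[1] 0x08->0x10 len=6 : dd 43 c1 ab 4f a2
[2] 0x02->0x14 len=5 : d3 95 d5 fd c2
query mem[0x09]=0x43, mem[0x14]=0xd3, mem[0x10]=0xdd

MEM[0x09,0x14,0x10] = 43 d3 dd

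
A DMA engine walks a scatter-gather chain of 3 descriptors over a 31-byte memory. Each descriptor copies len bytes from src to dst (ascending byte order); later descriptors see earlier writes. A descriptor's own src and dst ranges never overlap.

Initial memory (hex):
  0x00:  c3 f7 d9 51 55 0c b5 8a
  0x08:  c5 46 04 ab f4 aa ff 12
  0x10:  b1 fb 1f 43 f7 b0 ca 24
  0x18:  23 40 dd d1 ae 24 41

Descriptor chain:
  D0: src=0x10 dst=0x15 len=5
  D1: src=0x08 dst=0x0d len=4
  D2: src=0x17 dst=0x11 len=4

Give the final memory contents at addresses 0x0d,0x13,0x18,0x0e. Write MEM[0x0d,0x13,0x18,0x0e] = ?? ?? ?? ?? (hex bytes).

MEM[0x0d,0x13,0x18,0x0e] = c5 f7 43 46

D0: mem[0x15..0x19] <- [b1 fb 1f 43 f7]
D1: mem[0x0d..0x10] <- [c5 46 04 ab]
D2: mem[0x11..0x14] <- [1f 43 f7 dd]
query mem[0x0d]=0xc5, mem[0x13]=0xf7, mem[0x18]=0x43, mem[0x0e]=0x46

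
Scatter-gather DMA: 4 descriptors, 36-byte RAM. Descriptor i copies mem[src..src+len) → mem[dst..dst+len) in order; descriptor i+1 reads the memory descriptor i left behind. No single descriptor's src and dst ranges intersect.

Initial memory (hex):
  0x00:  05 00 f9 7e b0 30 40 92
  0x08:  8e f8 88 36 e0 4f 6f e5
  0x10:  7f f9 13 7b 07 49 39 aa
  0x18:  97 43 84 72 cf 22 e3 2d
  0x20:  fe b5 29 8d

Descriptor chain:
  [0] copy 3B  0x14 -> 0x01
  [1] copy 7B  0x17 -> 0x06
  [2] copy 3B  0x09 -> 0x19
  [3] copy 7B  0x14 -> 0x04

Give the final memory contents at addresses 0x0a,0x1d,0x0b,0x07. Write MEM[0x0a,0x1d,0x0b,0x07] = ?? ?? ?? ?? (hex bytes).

MEM[0x0a,0x1d,0x0b,0x07] = 72 22 cf aa

#0 dst[0x01+3] := {0x07,0x49,0x39}
#1 dst[0x06+7] := {0xaa,0x97,0x43,0x84,0x72,0xcf,0x22}
#2 dst[0x19+3] := {0x84,0x72,0xcf}
#3 dst[0x04+7] := {0x07,0x49,0x39,0xaa,0x97,0x84,0x72}
query mem[0x0a]=0x72, mem[0x1d]=0x22, mem[0x0b]=0xcf, mem[0x07]=0xaa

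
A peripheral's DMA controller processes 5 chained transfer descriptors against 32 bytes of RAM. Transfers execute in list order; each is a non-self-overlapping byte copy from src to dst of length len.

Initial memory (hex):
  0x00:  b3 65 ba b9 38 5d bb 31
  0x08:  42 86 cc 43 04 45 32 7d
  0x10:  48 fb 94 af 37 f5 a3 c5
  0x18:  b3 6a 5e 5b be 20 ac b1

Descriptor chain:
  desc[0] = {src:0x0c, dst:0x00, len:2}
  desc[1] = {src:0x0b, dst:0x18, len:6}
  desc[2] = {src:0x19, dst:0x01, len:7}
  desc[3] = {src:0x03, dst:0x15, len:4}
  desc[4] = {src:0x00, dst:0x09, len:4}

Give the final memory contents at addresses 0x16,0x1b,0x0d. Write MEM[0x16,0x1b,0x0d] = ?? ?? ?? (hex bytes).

[0] 0x0c->0x00 len=2 : 04 45
[1] 0x0b->0x18 len=6 : 43 04 45 32 7d 48
[2] 0x19->0x01 len=7 : 04 45 32 7d 48 ac b1
[3] 0x03->0x15 len=4 : 32 7d 48 ac
[4] 0x00->0x09 len=4 : 04 04 45 32
query mem[0x16]=0x7d, mem[0x1b]=0x32, mem[0x0d]=0x45

MEM[0x16,0x1b,0x0d] = 7d 32 45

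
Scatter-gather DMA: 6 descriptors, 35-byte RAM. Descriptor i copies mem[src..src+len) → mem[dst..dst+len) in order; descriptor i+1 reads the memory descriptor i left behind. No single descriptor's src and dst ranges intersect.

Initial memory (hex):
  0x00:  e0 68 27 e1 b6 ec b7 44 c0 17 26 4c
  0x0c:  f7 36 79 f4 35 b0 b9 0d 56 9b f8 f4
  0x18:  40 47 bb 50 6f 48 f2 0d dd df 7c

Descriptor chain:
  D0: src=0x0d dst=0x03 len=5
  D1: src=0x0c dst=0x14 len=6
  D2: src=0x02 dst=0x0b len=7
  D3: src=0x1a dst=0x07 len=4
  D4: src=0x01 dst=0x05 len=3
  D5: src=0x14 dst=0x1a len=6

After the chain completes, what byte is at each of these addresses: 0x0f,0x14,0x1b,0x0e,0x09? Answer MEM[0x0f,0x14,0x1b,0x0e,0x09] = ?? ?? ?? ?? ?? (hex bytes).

MEM[0x0f,0x14,0x1b,0x0e,0x09] = 35 f7 36 f4 6f

D0: mem[0x03..0x07] <- [36 79 f4 35 b0]
D1: mem[0x14..0x19] <- [f7 36 79 f4 35 b0]
D2: mem[0x0b..0x11] <- [27 36 79 f4 35 b0 c0]
D3: mem[0x07..0x0a] <- [bb 50 6f 48]
D4: mem[0x05..0x07] <- [68 27 36]
D5: mem[0x1a..0x1f] <- [f7 36 79 f4 35 b0]
query mem[0x0f]=0x35, mem[0x14]=0xf7, mem[0x1b]=0x36, mem[0x0e]=0xf4, mem[0x09]=0x6f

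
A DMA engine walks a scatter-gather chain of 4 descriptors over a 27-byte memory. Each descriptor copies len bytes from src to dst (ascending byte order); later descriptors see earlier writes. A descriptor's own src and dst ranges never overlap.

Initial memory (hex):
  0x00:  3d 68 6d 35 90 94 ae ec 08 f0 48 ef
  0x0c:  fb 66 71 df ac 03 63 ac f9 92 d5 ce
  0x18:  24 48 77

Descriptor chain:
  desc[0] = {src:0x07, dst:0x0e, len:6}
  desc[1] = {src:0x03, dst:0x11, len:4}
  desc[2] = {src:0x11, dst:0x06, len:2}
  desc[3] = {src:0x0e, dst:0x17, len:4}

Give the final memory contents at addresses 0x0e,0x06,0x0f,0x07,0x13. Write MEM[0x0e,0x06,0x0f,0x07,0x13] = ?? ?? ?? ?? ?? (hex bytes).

[0] 0x07->0x0e len=6 : ec 08 f0 48 ef fb
[1] 0x03->0x11 len=4 : 35 90 94 ae
[2] 0x11->0x06 len=2 : 35 90
[3] 0x0e->0x17 len=4 : ec 08 f0 35
query mem[0x0e]=0xec, mem[0x06]=0x35, mem[0x0f]=0x08, mem[0x07]=0x90, mem[0x13]=0x94

MEM[0x0e,0x06,0x0f,0x07,0x13] = ec 35 08 90 94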